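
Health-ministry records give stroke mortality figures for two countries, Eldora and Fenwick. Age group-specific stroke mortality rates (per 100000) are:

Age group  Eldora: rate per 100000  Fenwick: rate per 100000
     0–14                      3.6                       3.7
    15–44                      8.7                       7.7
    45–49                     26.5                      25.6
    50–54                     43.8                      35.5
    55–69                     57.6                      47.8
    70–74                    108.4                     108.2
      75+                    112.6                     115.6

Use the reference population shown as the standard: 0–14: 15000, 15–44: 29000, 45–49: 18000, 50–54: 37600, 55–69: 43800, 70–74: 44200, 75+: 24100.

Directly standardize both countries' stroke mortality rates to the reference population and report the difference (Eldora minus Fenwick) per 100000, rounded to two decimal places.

3.41

Standard total = 211700; weights = 0.0709, 0.1370, 0.0850, 0.1776, 0.2069, 0.2088, 0.1138.
Eldora: 0.0709×3.6 + 0.1370×8.7 + 0.0850×26.5 + 0.1776×43.8 + 0.2069×57.6 + 0.2088×108.4 + 0.1138×112.6 = 58.8474 per 100000.
Fenwick: 0.0709×3.7 + 0.1370×7.7 + 0.0850×25.6 + 0.1776×35.5 + 0.2069×47.8 + 0.2088×108.2 + 0.1138×115.6 = 55.4390 per 100000.
Difference = 58.8474 − 55.4390 = 3.4084.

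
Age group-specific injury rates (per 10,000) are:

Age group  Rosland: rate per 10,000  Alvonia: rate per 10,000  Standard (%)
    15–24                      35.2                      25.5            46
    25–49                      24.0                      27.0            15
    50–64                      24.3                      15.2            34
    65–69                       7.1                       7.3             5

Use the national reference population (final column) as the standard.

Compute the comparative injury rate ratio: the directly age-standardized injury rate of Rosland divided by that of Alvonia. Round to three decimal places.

1.333

Standard weights: 0.46, 0.15, 0.34, 0.05.
Rosland: 0.4600×35.2 + 0.1500×24.0 + 0.3400×24.3 + 0.0500×7.1 = 28.4090 per 10,000.
Alvonia: 0.4600×25.5 + 0.1500×27.0 + 0.3400×15.2 + 0.0500×7.3 = 21.3130 per 10,000.
Ratio = 28.4090 ÷ 21.3130 = 1.33294.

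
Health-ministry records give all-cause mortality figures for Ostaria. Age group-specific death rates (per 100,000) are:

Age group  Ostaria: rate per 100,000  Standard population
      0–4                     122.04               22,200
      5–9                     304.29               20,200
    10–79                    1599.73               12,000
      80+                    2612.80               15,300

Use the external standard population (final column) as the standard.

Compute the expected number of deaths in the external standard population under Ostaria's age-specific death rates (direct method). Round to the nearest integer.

680

Expected deaths = Σ (standard pop × age-specific rate ÷ 100,000)
= 22,200×122.04/100,000 + 20,200×304.29/100,000 + 12,000×1599.73/100,000 + 15,300×2612.80/100,000
= 27.09 + 61.47 + 191.97 + 399.76 = 680.29.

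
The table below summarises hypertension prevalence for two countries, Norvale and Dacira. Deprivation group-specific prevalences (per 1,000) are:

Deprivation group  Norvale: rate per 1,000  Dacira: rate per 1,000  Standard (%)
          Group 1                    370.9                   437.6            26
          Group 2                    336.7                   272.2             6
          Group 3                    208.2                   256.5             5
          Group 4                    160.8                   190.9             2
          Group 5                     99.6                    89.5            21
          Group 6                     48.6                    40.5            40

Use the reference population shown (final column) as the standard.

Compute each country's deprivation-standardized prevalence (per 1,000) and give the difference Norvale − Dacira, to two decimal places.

Standard weights: 0.26, 0.06, 0.05, 0.02, 0.21, 0.40.
Norvale: 0.2600×370.9 + 0.0600×336.7 + 0.0500×208.2 + 0.0200×160.8 + 0.2100×99.6 + 0.4000×48.6 = 170.6180 per 1,000.
Dacira: 0.2600×437.6 + 0.0600×272.2 + 0.0500×256.5 + 0.0200×190.9 + 0.2100×89.5 + 0.4000×40.5 = 181.7460 per 1,000.
Difference = 170.6180 − 181.7460 = -11.1280.

-11.13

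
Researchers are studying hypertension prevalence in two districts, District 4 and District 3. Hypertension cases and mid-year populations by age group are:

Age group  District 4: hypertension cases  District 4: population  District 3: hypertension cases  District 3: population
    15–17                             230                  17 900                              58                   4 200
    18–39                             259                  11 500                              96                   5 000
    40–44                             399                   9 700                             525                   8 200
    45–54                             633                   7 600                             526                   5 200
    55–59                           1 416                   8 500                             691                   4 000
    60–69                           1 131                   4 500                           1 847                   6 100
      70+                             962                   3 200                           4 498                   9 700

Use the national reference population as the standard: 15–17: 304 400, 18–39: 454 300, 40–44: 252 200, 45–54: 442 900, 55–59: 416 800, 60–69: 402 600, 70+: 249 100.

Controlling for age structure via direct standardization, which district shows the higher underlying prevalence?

District 3

Age-specific rates per 1 000 for District 4: 12.849, 22.522, 41.134, 83.289, 166.588, 251.333, 300.625.
For District 3: 13.810, 19.200, 64.024, 101.154, 172.750, 302.787, 463.711.
Standard total = 2 522 300; weights = 0.1207, 0.1801, 0.1000, 0.1756, 0.1652, 0.1596, 0.0988.
District 4: 0.1207×12.849 + 0.1801×22.522 + 0.1000×41.134 + 0.1756×83.289 + 0.1652×166.588 + 0.1596×251.333 + 0.0988×300.625 = 121.6795 per 1 000.
District 3: 0.1207×13.810 + 0.1801×19.200 + 0.1000×64.024 + 0.1756×101.154 + 0.1652×172.750 + 0.1596×302.787 + 0.0988×463.711 = 151.9601 per 1 000.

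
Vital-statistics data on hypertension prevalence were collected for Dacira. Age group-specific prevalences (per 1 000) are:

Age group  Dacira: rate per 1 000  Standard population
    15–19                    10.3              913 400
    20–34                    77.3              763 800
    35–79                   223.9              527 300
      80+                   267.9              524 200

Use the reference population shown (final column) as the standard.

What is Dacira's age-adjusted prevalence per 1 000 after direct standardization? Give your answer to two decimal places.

119.82

Standard total = 2 728 700; weights = 0.3347, 0.2799, 0.1932, 0.1921.
Standardized rate: 0.3347×10.3 + 0.2799×77.3 + 0.1932×223.9 + 0.1921×267.9 = 119.8173 per 1 000.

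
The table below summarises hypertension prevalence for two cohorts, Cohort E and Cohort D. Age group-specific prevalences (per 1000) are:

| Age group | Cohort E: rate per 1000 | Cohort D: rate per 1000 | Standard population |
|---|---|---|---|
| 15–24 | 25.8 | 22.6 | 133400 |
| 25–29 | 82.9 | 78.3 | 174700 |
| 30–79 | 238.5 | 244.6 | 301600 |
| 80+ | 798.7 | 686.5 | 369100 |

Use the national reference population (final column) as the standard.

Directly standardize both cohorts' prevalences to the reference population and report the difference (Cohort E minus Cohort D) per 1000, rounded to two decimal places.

41.69

Standard total = 978800; weights = 0.1363, 0.1785, 0.3081, 0.3771.
Cohort E: 0.1363×25.8 + 0.1785×82.9 + 0.3081×238.5 + 0.3771×798.7 = 392.9875 per 1000.
Cohort D: 0.1363×22.6 + 0.1785×78.3 + 0.3081×244.6 + 0.3771×686.5 = 351.2999 per 1000.
Difference = 392.9875 − 351.2999 = 41.6875.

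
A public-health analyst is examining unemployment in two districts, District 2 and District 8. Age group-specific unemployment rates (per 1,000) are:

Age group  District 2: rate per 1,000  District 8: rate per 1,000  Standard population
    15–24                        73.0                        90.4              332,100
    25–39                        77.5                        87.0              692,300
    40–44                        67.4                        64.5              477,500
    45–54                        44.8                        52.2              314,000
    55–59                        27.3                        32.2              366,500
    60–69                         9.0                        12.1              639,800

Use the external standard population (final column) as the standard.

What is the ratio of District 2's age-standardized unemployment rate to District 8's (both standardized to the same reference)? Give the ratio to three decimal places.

Standard total = 2,822,200; weights = 0.1177, 0.2453, 0.1692, 0.1113, 0.1299, 0.2267.
District 2: 0.1177×73.0 + 0.2453×77.5 + 0.1692×67.4 + 0.1113×44.8 + 0.1299×27.3 + 0.2267×9.0 = 49.5751 per 1,000.
District 8: 0.1177×90.4 + 0.2453×87.0 + 0.1692×64.5 + 0.1113×52.2 + 0.1299×32.2 + 0.2267×12.1 = 55.6248 per 1,000.
Ratio = 49.5751 ÷ 55.6248 = 0.89124.

0.891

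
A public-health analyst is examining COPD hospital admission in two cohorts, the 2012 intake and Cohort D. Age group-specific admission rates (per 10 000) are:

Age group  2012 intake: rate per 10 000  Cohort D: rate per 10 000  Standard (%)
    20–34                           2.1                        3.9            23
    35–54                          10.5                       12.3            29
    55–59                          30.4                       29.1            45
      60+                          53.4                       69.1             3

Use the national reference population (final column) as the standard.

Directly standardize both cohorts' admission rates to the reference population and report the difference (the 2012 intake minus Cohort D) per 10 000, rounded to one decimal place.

-0.8

Standard weights: 0.23, 0.29, 0.45, 0.03.
The 2012 intake: 0.2300×2.1 + 0.2900×10.5 + 0.4500×30.4 + 0.0300×53.4 = 18.8100 per 10 000.
Cohort D: 0.2300×3.9 + 0.2900×12.3 + 0.4500×29.1 + 0.0300×69.1 = 19.6320 per 10 000.
Difference = 18.8100 − 19.6320 = -0.8220.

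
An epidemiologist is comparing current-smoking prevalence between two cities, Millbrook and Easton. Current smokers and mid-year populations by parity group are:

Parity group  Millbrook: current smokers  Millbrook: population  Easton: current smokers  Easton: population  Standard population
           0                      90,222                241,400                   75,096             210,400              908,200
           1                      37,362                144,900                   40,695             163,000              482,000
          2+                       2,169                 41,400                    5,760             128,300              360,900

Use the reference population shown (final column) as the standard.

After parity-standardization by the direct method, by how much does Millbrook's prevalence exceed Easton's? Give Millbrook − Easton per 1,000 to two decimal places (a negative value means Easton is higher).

Parity-specific rates per 1,000 for Millbrook: 373.745, 257.847, 52.391.
For Easton: 356.920, 249.663, 44.895.
Standard total = 1,751,100; weights = 0.5186, 0.2753, 0.2061.
Millbrook: 0.5186×373.745 + 0.2753×257.847 + 0.2061×52.391 = 275.6126 per 1,000.
Easton: 0.5186×356.920 + 0.2753×249.663 + 0.2061×44.895 = 263.0888 per 1,000.
Difference = 275.6126 − 263.0888 = 12.5238.

12.52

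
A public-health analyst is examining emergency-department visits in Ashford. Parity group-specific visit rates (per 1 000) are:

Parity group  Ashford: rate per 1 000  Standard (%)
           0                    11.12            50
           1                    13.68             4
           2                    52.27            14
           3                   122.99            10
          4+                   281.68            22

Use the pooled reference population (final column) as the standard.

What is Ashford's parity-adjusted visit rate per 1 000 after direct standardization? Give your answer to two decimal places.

87.69

Standard weights: 0.50, 0.04, 0.14, 0.10, 0.22.
Standardized rate: 0.5000×11.12 + 0.0400×13.68 + 0.1400×52.27 + 0.1000×122.99 + 0.2200×281.68 = 87.6936 per 1 000.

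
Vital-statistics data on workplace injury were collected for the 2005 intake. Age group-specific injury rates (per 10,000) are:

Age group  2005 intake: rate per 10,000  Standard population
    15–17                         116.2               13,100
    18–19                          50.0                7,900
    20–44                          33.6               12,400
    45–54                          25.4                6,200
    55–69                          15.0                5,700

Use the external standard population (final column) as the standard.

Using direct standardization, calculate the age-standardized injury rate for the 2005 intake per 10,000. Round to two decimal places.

Standard total = 45,300; weights = 0.2892, 0.1744, 0.2737, 0.1369, 0.1258.
Standardized rate: 0.2892×116.2 + 0.1744×50.0 + 0.2737×33.6 + 0.1369×25.4 + 0.1258×15.0 = 56.8839 per 10,000.

56.88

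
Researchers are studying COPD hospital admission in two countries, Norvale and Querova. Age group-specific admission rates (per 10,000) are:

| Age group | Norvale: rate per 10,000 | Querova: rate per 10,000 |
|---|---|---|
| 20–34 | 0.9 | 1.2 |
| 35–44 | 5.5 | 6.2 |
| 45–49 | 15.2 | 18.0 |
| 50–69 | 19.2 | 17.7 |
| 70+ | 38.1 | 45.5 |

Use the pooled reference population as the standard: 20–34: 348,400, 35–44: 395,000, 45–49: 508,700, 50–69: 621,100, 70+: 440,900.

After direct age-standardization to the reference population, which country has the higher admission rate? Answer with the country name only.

Standard total = 2,314,100; weights = 0.1506, 0.1707, 0.2198, 0.2684, 0.1905.
Norvale: 0.1506×0.9 + 0.1707×5.5 + 0.2198×15.2 + 0.2684×19.2 + 0.1905×38.1 = 16.8280 per 10,000.
Querova: 0.1506×1.2 + 0.1707×6.2 + 0.2198×18.0 + 0.2684×17.7 + 0.1905×45.5 = 18.6155 per 10,000.

Querova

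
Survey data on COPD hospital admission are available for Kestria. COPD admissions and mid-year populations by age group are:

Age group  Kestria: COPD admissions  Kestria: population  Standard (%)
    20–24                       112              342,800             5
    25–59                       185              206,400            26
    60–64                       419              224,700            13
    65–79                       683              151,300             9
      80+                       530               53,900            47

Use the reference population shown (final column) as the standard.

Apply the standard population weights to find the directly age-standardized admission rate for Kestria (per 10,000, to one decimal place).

55.2

Age-specific rates per 10,000 for Kestria: 3.27, 8.96, 18.65, 45.14, 98.33.
Standard weights: 0.05, 0.26, 0.13, 0.09, 0.47.
Standardized rate: 0.0500×3.27 + 0.2600×8.96 + 0.1300×18.65 + 0.0900×45.14 + 0.4700×98.33 = 55.1959 per 10,000.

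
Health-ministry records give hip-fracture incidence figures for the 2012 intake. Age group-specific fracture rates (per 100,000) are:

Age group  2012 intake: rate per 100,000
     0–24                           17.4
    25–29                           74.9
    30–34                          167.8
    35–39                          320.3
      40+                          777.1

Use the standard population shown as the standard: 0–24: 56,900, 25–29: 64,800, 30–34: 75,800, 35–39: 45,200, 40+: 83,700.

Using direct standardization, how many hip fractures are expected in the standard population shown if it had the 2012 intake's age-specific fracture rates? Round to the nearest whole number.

Expected hip fractures = Σ (standard pop × age-specific rate ÷ 100,000)
= 56,900×17.4/100,000 + 64,800×74.9/100,000 + 75,800×167.8/100,000 + 45,200×320.3/100,000 + 83,700×777.1/100,000
= 9.90 + 48.54 + 127.19 + 144.78 + 650.43 = 980.84.

981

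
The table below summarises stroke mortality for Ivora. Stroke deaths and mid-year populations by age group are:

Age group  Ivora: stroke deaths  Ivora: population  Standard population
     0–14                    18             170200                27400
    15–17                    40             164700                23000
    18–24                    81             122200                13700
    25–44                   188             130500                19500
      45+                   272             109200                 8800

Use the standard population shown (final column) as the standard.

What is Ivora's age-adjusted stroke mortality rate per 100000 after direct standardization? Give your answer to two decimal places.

Age-specific rates per 100000 for Ivora: 10.58, 24.29, 66.28, 144.06, 249.08.
Standard total = 92400; weights = 0.2965, 0.2489, 0.1483, 0.2110, 0.0952.
Standardized rate: 0.2965×10.58 + 0.2489×24.29 + 0.1483×66.28 + 0.2110×144.06 + 0.0952×249.08 = 73.1343 per 100000.

73.13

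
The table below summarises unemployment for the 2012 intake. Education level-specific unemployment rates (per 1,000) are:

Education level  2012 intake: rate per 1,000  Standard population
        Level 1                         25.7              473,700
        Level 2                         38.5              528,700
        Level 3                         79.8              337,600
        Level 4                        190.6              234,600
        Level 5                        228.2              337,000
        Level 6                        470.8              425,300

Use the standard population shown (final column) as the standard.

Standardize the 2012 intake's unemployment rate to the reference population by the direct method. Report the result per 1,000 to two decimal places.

163.17

Standard total = 2,336,900; weights = 0.2027, 0.2262, 0.1445, 0.1004, 0.1442, 0.1820.
Standardized rate: 0.2027×25.7 + 0.2262×38.5 + 0.1445×79.8 + 0.1004×190.6 + 0.1442×228.2 + 0.1820×470.8 = 163.1730 per 1,000.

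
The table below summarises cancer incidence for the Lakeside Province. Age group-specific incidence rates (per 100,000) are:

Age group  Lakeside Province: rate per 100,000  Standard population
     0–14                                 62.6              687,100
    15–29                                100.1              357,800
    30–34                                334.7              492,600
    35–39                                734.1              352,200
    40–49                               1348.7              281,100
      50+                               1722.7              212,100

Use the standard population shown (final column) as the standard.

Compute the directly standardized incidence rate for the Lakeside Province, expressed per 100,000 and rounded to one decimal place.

523.2

Standard total = 2,382,900; weights = 0.2883, 0.1502, 0.2067, 0.1478, 0.1180, 0.0890.
Standardized rate: 0.2883×62.6 + 0.1502×100.1 + 0.2067×334.7 + 0.1478×734.1 + 0.1180×1348.7 + 0.0890×1722.7 = 523.2094 per 100,000.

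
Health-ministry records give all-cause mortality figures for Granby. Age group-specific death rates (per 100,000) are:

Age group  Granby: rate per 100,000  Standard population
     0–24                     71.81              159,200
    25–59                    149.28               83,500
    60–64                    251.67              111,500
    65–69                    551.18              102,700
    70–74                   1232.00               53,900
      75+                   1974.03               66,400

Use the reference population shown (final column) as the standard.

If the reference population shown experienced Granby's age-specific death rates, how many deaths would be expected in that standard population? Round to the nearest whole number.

3060

Expected deaths = Σ (standard pop × age-specific rate ÷ 100,000)
= 159,200×71.81/100,000 + 83,500×149.28/100,000 + 111,500×251.67/100,000 + 102,700×551.18/100,000 + 53,900×1232.00/100,000 + 66,400×1974.03/100,000
= 114.32 + 124.65 + 280.61 + 566.06 + 664.05 + 1310.76 = 3060.45.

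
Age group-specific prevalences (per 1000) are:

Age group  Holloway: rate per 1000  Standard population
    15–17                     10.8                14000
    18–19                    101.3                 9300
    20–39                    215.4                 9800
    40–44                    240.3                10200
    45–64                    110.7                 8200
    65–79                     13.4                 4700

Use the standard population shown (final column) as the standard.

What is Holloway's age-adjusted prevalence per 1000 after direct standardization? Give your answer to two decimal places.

117.90

Standard total = 56200; weights = 0.2491, 0.1655, 0.1744, 0.1815, 0.1459, 0.0836.
Standardized rate: 0.2491×10.8 + 0.1655×101.3 + 0.1744×215.4 + 0.1815×240.3 + 0.1459×110.7 + 0.0836×13.4 = 117.9002 per 1000.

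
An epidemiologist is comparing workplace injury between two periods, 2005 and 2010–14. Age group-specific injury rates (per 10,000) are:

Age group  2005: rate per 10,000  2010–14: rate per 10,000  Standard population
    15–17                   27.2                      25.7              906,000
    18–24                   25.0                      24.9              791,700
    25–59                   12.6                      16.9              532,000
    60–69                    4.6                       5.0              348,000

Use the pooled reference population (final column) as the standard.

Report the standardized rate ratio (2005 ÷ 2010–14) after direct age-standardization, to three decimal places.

Standard total = 2,577,700; weights = 0.3515, 0.3071, 0.2064, 0.1350.
2005: 0.3515×27.2 + 0.3071×25.0 + 0.2064×12.6 + 0.1350×4.6 = 20.4600 per 10,000.
2010–14: 0.3515×25.7 + 0.3071×24.9 + 0.2064×16.9 + 0.1350×5.0 = 20.8435 per 10,000.
Ratio = 20.4600 ÷ 20.8435 = 0.98160.

0.982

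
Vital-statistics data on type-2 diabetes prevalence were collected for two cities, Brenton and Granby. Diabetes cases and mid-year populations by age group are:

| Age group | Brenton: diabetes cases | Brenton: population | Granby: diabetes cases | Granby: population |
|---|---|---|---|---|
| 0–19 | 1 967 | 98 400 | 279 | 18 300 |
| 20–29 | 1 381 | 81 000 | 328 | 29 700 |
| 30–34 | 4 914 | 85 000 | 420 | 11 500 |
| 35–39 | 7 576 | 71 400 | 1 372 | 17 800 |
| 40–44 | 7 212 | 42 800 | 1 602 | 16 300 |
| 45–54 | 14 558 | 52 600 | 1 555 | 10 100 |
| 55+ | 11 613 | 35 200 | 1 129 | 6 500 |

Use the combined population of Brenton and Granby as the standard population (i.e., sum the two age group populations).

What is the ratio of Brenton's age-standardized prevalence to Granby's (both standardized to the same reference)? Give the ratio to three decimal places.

1.671

Age-specific rates per 1 000 for Brenton: 19.990, 17.049, 57.812, 106.106, 168.505, 276.768, 329.915.
For Granby: 15.246, 11.044, 36.522, 77.079, 98.282, 153.960, 173.692.
Combined standard total = 576 600; weights = 0.2024, 0.1920, 0.1674, 0.1547, 0.1025, 0.1087, 0.0723.
Brenton: 0.2024×19.990 + 0.1920×17.049 + 0.1674×57.812 + 0.1547×106.106 + 0.1025×168.505 + 0.1087×276.768 + 0.0723×329.915 = 104.6360 per 1 000.
Granby: 0.2024×15.246 + 0.1920×11.044 + 0.1674×36.522 + 0.1547×77.079 + 0.1025×98.282 + 0.1087×153.960 + 0.0723×173.692 = 62.6193 per 1 000.
Ratio = 104.6360 ÷ 62.6193 = 1.67099.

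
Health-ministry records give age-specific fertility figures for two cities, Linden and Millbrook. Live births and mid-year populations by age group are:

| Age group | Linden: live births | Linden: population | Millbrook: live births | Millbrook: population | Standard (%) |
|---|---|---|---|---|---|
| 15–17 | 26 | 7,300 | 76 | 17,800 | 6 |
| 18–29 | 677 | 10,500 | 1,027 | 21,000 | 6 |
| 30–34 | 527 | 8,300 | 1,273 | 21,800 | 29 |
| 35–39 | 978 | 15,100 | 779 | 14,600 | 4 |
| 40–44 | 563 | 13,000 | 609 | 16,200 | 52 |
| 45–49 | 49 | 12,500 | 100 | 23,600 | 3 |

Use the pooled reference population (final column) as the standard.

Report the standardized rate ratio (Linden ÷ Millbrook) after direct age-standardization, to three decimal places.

Age-specific rates per 1,000 for Linden: 3.562, 64.476, 63.494, 64.768, 43.308, 3.920.
For Millbrook: 4.270, 48.905, 58.394, 53.356, 37.593, 4.237.
Standard weights: 0.06, 0.06, 0.29, 0.04, 0.52, 0.03.
Linden: 0.0600×3.562 + 0.0600×64.476 + 0.2900×63.494 + 0.0400×64.768 + 0.5200×43.308 + 0.0300×3.920 = 47.7239 per 1,000.
Millbrook: 0.0600×4.270 + 0.0600×48.905 + 0.2900×58.394 + 0.0400×53.356 + 0.5200×37.593 + 0.0300×4.237 = 41.9344 per 1,000.
Ratio = 47.7239 ÷ 41.9344 = 1.13806.

1.138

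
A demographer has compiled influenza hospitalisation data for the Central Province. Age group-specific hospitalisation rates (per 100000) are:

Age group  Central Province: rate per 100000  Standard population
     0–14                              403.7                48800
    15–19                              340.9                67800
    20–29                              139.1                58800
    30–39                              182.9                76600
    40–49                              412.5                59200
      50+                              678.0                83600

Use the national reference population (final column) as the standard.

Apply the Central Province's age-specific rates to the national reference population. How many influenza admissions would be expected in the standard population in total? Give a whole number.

1461

Expected influenza admissions = Σ (standard pop × age-specific rate ÷ 100000)
= 48800×403.7/100000 + 67800×340.9/100000 + 58800×139.1/100000 + 76600×182.9/100000 + 59200×412.5/100000 + 83600×678.0/100000
= 197.01 + 231.13 + 81.79 + 140.10 + 244.20 + 566.81 = 1461.04.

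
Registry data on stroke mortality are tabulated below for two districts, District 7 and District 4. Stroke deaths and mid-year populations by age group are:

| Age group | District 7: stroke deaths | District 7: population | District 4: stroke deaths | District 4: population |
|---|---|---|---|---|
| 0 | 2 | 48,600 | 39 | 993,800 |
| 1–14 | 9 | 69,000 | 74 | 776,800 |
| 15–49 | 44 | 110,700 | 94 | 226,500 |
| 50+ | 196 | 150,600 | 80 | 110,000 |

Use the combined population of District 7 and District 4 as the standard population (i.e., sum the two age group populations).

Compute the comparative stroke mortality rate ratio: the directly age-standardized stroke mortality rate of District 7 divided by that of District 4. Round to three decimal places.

Age-specific rates per 100,000 for District 7: 4.12, 13.04, 39.75, 130.15.
For District 4: 3.92, 9.53, 41.50, 72.73.
Combined standard total = 2,486,000; weights = 0.4193, 0.3402, 0.1356, 0.1048.
District 7: 0.4193×4.12 + 0.3402×13.04 + 0.1356×39.75 + 0.1048×130.15 = 25.1974 per 100,000.
District 4: 0.4193×3.92 + 0.3402×9.53 + 0.1356×41.50 + 0.1048×72.73 = 18.1396 per 100,000.
Ratio = 25.1974 ÷ 18.1396 = 1.38908.

1.389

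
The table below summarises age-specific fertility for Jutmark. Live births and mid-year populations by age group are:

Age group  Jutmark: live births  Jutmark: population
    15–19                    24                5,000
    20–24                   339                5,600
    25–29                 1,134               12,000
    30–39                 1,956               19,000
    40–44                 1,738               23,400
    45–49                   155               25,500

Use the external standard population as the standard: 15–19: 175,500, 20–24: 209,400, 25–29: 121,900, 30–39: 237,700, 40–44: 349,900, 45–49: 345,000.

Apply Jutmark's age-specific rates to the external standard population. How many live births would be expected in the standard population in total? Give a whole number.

Age-specific rates per 1,000 for Jutmark: 4.800, 60.536, 94.500, 102.947, 74.274, 6.078.
Expected live births = Σ (standard pop × age-specific rate ÷ 1,000)
= 175,500×4.800/1,000 + 209,400×60.536/1,000 + 121,900×94.500/1,000 + 237,700×102.947/1,000 + 349,900×74.274/1,000 + 345,000×6.078/1,000
= 842.40 + 12676.18 + 11519.55 + 24470.59 + 25988.30 + 2097.06 = 77594.08.

77594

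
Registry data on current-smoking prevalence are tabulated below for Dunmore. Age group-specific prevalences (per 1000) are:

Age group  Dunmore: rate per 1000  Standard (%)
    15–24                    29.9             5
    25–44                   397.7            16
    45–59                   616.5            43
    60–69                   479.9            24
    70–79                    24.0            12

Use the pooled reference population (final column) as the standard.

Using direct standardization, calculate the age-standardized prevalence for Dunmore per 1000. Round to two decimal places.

448.28

Standard weights: 0.05, 0.16, 0.43, 0.24, 0.12.
Standardized rate: 0.0500×29.9 + 0.1600×397.7 + 0.4300×616.5 + 0.2400×479.9 + 0.1200×24.0 = 448.2780 per 1000.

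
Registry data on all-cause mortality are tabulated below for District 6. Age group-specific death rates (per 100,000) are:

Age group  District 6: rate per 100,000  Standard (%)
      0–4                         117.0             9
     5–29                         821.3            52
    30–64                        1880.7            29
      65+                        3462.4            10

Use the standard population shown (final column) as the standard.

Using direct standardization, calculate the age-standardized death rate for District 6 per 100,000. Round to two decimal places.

1329.25

Standard weights: 0.09, 0.52, 0.29, 0.10.
Standardized rate: 0.0900×117.0 + 0.5200×821.3 + 0.2900×1880.7 + 0.1000×3462.4 = 1329.2490 per 100,000.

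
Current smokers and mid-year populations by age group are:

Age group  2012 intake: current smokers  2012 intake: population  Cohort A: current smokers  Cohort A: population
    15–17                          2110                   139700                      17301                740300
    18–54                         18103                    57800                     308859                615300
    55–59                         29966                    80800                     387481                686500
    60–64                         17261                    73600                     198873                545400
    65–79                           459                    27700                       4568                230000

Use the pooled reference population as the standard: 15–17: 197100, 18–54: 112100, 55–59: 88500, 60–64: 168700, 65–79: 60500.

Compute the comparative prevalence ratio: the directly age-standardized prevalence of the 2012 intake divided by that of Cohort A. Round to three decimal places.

Age-specific rates per 1000 for the 2012 intake: 15.104, 313.201, 370.866, 234.524, 16.570.
For Cohort A: 23.370, 501.965, 564.430, 364.637, 19.861.
Standard total = 626900; weights = 0.3144, 0.1788, 0.1412, 0.2691, 0.0965.
The 2012 intake: 0.3144×15.104 + 0.1788×313.201 + 0.1412×370.866 + 0.2691×234.524 + 0.0965×16.570 = 177.8198 per 1000.
Cohort A: 0.3144×23.370 + 0.1788×501.965 + 0.1412×564.430 + 0.2691×364.637 + 0.0965×19.861 = 276.8295 per 1000.
Ratio = 177.8198 ÷ 276.8295 = 0.64234.

0.642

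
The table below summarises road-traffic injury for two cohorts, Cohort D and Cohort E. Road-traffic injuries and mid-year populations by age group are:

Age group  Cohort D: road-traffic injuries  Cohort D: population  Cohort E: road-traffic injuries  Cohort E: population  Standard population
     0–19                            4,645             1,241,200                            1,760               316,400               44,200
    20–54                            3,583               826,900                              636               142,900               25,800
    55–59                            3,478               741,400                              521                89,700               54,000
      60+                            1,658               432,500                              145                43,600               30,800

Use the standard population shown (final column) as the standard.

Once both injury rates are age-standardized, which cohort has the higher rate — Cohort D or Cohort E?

Cohort E

Age-specific rates per 100,000 for Cohort D: 374.23, 433.31, 469.11, 383.35.
For Cohort E: 556.26, 445.07, 580.82, 332.57.
Standard total = 154,800; weights = 0.2855, 0.1667, 0.3488, 0.1990.
Cohort D: 0.2855×374.23 + 0.1667×433.31 + 0.3488×469.11 + 0.1990×383.35 = 418.9908 per 100,000.
Cohort E: 0.2855×556.26 + 0.1667×445.07 + 0.3488×580.82 + 0.1990×332.57 = 501.7893 per 100,000.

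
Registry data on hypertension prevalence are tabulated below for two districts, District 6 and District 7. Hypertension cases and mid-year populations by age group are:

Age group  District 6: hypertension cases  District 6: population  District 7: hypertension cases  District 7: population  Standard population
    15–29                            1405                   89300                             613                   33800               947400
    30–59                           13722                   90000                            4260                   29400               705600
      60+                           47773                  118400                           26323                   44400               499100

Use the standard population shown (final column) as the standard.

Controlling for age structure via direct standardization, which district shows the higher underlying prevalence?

District 7

Age-specific rates per 1000 for District 6: 15.733, 152.467, 403.488.
For District 7: 18.136, 144.898, 592.860.
Standard total = 2152100; weights = 0.4402, 0.3279, 0.2319.
District 6: 0.4402×15.733 + 0.3279×152.467 + 0.2319×403.488 = 150.4890 per 1000.
District 7: 0.4402×18.136 + 0.3279×144.898 + 0.2319×592.860 = 192.9830 per 1000.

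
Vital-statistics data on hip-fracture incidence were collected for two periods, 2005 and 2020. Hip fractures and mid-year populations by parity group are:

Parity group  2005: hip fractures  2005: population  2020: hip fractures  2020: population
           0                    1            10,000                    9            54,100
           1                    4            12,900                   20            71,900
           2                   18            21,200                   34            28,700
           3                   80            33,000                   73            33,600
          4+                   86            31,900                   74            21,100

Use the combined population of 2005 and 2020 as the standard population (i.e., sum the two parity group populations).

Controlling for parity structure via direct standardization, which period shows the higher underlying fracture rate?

Parity-specific rates per 100,000 for 2005: 10.00, 31.01, 84.91, 242.42, 269.59.
For 2020: 16.64, 27.82, 118.47, 217.26, 350.71.
Combined standard total = 318,400; weights = 0.2013, 0.2663, 0.1567, 0.2092, 0.1665.
2005: 0.2013×10.00 + 0.2663×31.01 + 0.1567×84.91 + 0.2092×242.42 + 0.1665×269.59 = 119.1618 per 100,000.
2020: 0.2013×16.64 + 0.2663×27.82 + 0.1567×118.47 + 0.2092×217.26 + 0.1665×350.71 = 133.1470 per 100,000.
The crude rates (173.39 vs 100.29) would put 2005 higher, but that reflects its parity composition; once standardized to a common parity structure, 2020 has the higher underlying rate.

2020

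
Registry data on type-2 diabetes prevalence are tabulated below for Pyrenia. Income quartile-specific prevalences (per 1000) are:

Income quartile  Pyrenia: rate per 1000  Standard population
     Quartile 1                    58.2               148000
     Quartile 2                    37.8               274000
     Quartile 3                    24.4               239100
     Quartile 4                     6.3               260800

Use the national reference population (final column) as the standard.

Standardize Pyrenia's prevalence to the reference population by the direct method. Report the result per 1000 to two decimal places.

Standard total = 921900; weights = 0.1605, 0.2972, 0.2594, 0.2829.
Standardized rate: 0.1605×58.2 + 0.2972×37.8 + 0.2594×24.4 + 0.2829×6.3 = 28.6884 per 1000.

28.69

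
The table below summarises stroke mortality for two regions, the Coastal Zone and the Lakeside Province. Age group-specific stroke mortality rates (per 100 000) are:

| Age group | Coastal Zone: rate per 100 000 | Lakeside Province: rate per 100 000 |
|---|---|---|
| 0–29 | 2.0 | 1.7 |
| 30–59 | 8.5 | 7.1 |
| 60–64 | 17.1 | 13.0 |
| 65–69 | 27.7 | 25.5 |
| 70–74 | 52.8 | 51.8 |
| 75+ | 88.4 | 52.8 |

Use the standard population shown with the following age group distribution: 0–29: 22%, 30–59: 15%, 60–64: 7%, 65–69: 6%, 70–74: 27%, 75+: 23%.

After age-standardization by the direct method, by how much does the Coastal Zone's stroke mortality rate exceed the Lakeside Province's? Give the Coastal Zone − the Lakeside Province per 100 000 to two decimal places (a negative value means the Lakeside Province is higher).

Standard weights: 0.22, 0.15, 0.07, 0.06, 0.27, 0.23.
The Coastal Zone: 0.2200×2.0 + 0.1500×8.5 + 0.0700×17.1 + 0.0600×27.7 + 0.2700×52.8 + 0.2300×88.4 = 39.1620 per 100 000.
The Lakeside Province: 0.2200×1.7 + 0.1500×7.1 + 0.0700×13.0 + 0.0600×25.5 + 0.2700×51.8 + 0.2300×52.8 = 30.0090 per 100 000.
Difference = 39.1620 − 30.0090 = 9.1530.

9.15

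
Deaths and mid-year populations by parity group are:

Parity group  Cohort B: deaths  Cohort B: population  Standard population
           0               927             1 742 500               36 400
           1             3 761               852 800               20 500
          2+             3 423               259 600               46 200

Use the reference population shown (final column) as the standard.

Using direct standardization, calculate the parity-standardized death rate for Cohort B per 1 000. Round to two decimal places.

Parity-specific rates per 1 000 for Cohort B: 0.532, 4.410, 13.186.
Standard total = 103 100; weights = 0.3531, 0.1988, 0.4481.
Standardized rate: 0.3531×0.532 + 0.1988×4.410 + 0.4481×13.186 = 6.9733 per 1 000.

6.97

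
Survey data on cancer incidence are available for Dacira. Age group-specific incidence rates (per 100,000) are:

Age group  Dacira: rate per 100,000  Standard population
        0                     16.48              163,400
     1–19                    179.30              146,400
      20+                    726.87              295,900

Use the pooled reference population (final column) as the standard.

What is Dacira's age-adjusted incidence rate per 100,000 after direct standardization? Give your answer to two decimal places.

Standard total = 605,700; weights = 0.2698, 0.2417, 0.4885.
Standardized rate: 0.2698×16.48 + 0.2417×179.30 + 0.4885×726.87 = 402.8780 per 100,000.

402.88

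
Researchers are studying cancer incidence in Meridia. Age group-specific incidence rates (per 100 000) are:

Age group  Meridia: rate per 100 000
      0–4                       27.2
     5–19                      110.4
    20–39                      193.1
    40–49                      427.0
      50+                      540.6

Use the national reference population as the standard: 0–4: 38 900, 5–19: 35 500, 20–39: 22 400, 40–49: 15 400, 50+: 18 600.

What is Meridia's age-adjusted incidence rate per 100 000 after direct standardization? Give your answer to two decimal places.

198.27

Standard total = 130 800; weights = 0.2974, 0.2714, 0.1713, 0.1177, 0.1422.
Standardized rate: 0.2974×27.2 + 0.2714×110.4 + 0.1713×193.1 + 0.1177×427.0 + 0.1422×540.6 = 198.2697 per 100 000.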